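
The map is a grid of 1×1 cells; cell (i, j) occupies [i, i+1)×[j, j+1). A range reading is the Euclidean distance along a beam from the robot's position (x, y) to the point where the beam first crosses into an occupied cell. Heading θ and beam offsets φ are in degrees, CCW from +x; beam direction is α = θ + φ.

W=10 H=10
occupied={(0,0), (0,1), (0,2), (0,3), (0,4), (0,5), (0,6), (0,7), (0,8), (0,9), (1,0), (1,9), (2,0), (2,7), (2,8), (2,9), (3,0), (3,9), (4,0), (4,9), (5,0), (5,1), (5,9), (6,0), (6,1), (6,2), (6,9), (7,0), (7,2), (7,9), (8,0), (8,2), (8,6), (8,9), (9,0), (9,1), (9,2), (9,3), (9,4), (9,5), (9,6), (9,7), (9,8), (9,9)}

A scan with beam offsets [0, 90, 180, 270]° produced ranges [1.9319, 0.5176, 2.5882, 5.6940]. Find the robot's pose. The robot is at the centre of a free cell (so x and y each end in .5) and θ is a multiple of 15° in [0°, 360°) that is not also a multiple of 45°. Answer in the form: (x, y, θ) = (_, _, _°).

(x, y, θ) = (5.5, 8.5, 15°)

Enumerate (i+0.5, j+0.5, θ) over the 56 free cells and 16 admissible headings. For each, cast all 4 beams and compare to the given ranges.
  (3.5, 7.5, 75°): beam 1 = 1.5529 ≠ 1.9319 ✗
  (7.5, 3.5, 255°): beam 1 = 0.5176 ≠ 1.9319 ✗
  (3.5, 1.5, 210°): beam 1 = 1.0000 ≠ 1.9319 ✗
  (2.5, 1.5, 240°): beam 1 = 0.5774 ≠ 1.9319 ✗
  (4.5, 4.5, 165°): beam 1 = 3.6235 ≠ 1.9319 ✗
  …
  (5.5, 8.5, 15°): r_1=1.9319, r_2=0.5176, r_3=2.5882, r_4=5.6940 — all match ✓
No second candidate reproduces the full scan.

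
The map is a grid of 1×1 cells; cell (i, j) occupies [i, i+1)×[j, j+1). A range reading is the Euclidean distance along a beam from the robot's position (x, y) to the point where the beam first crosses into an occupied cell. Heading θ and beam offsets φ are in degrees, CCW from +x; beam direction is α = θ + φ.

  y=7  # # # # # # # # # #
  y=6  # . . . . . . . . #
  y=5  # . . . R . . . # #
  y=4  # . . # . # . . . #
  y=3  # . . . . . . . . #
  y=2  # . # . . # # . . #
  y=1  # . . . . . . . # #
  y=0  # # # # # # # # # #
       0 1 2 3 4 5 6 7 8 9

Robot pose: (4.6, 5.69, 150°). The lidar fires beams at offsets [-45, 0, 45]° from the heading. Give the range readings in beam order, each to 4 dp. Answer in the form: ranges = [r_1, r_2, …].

beam 1: φ=-45°, α=105°
  direction (-0.2588, 0.9659); cell (4,5); t to first gridline: x 2.3182, y 0.3209 (then +3.8637 / +1.0353)
    (4,6) via y @ 0.3209
    (4,7) via y @ 1.3562  # hit
  → r_1 = 1.3562
beam 2: φ=0°, α=150°
  direction (-0.8660, 0.5000); cell (4,5); t to first gridline: x 0.6928, y 0.6200 (then +1.1547 / +2.0000)
    (4,6) via y @ 0.6200
    (3,6) via x @ 0.6928
    (2,6) via x @ 1.8475
    (2,7) via y @ 2.6200  # hit
  → r_2 = 2.6200
beam 3: φ=45°, α=195°
  direction (-0.9659, -0.2588); cell (4,5); t to first gridline: x 0.6212, y 2.6660 (then +1.0353 / +3.8637)
    (3,5) via x @ 0.6212
    (2,5) via x @ 1.6564
    (2,4) via y @ 2.6660
    (1,4) via x @ 2.6917
    (0,4) via x @ 3.7270  # hit
  → r_3 = 3.7270

ranges = [1.3562, 2.6200, 3.7270]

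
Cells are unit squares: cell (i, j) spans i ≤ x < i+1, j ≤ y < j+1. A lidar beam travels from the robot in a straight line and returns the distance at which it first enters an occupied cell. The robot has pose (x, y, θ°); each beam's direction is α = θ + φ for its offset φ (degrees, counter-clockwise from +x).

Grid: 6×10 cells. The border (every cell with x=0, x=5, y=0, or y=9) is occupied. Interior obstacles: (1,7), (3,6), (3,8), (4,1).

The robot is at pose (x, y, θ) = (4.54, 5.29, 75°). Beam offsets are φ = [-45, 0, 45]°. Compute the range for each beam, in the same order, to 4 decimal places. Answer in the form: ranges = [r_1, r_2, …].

ranges = [0.5312, 1.7773, 1.0800]

beam 1: φ=-45°, α=30°
  cosα=0.8660 sinα=0.5000 | (4,5) | tMaxX 0.5312 tMaxY 1.4200 | tΔX 1.1547 tΔY 2.0000
    t=0.5312 [x] (5,5) — stop
  → r_1 = 0.5312
beam 2: φ=0°, α=75°
  cosα=0.2588 sinα=0.9659 | (4,5) | tMaxX 1.7773 tMaxY 0.7350 | tΔX 3.8637 tΔY 1.0353
    t=0.7350 [y] (4,6)
    t=1.7703 [y] (4,7)
    t=1.7773 [x] (5,7) — stop
  → r_2 = 1.7773
beam 3: φ=45°, α=120°
  cosα=-0.5000 sinα=0.8660 | (4,5) | tMaxX 1.0800 tMaxY 0.8198 | tΔX 2.0000 tΔY 1.1547
    t=0.8198 [y] (4,6)
    t=1.0800 [x] (3,6) — stop
  → r_3 = 1.0800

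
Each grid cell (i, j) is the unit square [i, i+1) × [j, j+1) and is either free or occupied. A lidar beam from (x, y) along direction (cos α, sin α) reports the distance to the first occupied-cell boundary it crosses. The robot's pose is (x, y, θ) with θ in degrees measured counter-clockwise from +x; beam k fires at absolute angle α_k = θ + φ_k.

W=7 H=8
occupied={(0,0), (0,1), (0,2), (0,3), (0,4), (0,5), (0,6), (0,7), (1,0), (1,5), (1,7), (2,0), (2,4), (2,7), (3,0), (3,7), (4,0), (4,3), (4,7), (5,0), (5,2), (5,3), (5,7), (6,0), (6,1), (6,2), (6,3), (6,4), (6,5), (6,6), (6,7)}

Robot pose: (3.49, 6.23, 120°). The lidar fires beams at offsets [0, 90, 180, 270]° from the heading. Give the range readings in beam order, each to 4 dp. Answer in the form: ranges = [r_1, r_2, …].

ranges = [0.8891, 1.7205, 2.5750, 1.5400]

beam 1: φ=0°, α=120°
  dir = (cos 120°, sin 120°) = (-0.5000, 0.8660); from cell (3,6)
  next x-line at t=0.9800, next y-line at t=0.8891; Δt_x=2.0000, Δt_y=1.1547
    y: enter (3,7) at t=0.8891 ← occupied
  → r_1 = 0.8891
beam 2: φ=90°, α=210°
  dir = (cos 210°, sin 210°) = (-0.8660, -0.5000); from cell (3,6)
  next x-line at t=0.5658, next y-line at t=0.4600; Δt_x=1.1547, Δt_y=2.0000
    y: enter (3,5) at t=0.4600
    x: enter (2,5) at t=0.5658
    x: enter (1,5) at t=1.7205 ← occupied
  → r_2 = 1.7205
beam 3: φ=180°, α=300°
  dir = (cos 300°, sin 300°) = (0.5000, -0.8660); from cell (3,6)
  next x-line at t=1.0200, next y-line at t=0.2656; Δt_x=2.0000, Δt_y=1.1547
    y: enter (3,5) at t=0.2656
    x: enter (4,5) at t=1.0200
    y: enter (4,4) at t=1.4203
    y: enter (4,3) at t=2.5750 ← occupied
  → r_3 = 2.5750
beam 4: φ=270°, α=30°
  dir = (cos 30°, sin 30°) = (0.8660, 0.5000); from cell (3,6)
  next x-line at t=0.5889, next y-line at t=1.5400; Δt_x=1.1547, Δt_y=2.0000
    x: enter (4,6) at t=0.5889
    y: enter (4,7) at t=1.5400 ← occupied
  → r_4 = 1.5400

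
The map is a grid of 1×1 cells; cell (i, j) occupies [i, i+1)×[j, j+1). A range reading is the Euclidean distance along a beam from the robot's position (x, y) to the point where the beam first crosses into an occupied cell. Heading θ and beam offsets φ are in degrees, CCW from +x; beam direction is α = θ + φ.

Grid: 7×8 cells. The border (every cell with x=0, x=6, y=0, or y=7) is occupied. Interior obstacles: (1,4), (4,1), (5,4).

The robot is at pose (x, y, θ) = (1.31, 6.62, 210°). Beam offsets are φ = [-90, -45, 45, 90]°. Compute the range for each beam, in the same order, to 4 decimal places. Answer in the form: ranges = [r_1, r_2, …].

ranges = [0.4388, 0.3209, 1.1977, 5.3800]

beam 1: φ=-90°, α=120°
  d=(-0.5000,0.8660)  start (1,6)  tX=0.6200 tY=0.4388  stride 1/|dx|=2.0000 1/|dy|=1.1547
    cross y-line → (1,7), t=0.4388 (wall)
  → r_1 = 0.4388
beam 2: φ=-45°, α=165°
  d=(-0.9659,0.2588)  start (1,6)  tX=0.3209 tY=1.4682  stride 1/|dx|=1.0353 1/|dy|=3.8637
    cross x-line → (0,6), t=0.3209 (wall)
  → r_2 = 0.3209
beam 3: φ=45°, α=255°
  d=(-0.2588,-0.9659)  start (1,6)  tX=1.1977 tY=0.6419  stride 1/|dx|=3.8637 1/|dy|=1.0353
    cross y-line → (1,5), t=0.6419
    cross x-line → (0,5), t=1.1977 (wall)
  → r_3 = 1.1977
beam 4: φ=90°, α=300°
  d=(0.5000,-0.8660)  start (1,6)  tX=1.3800 tY=0.7159  stride 1/|dx|=2.0000 1/|dy|=1.1547
    cross y-line → (1,5), t=0.7159
    cross x-line → (2,5), t=1.3800
    cross y-line → (2,4), t=1.8706
    cross y-line → (2,3), t=3.0253
    cross x-line → (3,3), t=3.3800
    cross y-line → (3,2), t=4.1800
    cross y-line → (3,1), t=5.3347
    cross x-line → (4,1), t=5.3800 (wall)
  → r_4 = 5.3800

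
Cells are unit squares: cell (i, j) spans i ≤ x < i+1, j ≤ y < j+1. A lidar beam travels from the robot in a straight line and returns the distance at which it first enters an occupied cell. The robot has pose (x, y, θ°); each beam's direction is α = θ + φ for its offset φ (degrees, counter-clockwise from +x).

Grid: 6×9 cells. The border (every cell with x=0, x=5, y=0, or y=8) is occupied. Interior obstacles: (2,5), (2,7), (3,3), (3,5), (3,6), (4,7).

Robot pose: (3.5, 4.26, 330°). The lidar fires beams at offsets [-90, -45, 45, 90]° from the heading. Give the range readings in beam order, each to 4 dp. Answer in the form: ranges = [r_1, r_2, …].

ranges = [0.3002, 0.2692, 1.5529, 0.8545]

beam 1: φ=-90°, α=240°
  d=(-0.5000,-0.8660)  start (3,4)  tX=1.0000 tY=0.3002  stride 1/|dx|=2.0000 1/|dy|=1.1547
    cross y-line → (3,3), t=0.3002 (wall)
  → r_1 = 0.3002
beam 2: φ=-45°, α=285°
  d=(0.2588,-0.9659)  start (3,4)  tX=1.9319 tY=0.2692  stride 1/|dx|=3.8637 1/|dy|=1.0353
    cross y-line → (3,3), t=0.2692 (wall)
  → r_2 = 0.2692
beam 3: φ=45°, α=15°
  d=(0.9659,0.2588)  start (3,4)  tX=0.5176 tY=2.8591  stride 1/|dx|=1.0353 1/|dy|=3.8637
    cross x-line → (4,4), t=0.5176
    cross x-line → (5,4), t=1.5529 (wall)
  → r_3 = 1.5529
beam 4: φ=90°, α=60°
  d=(0.5000,0.8660)  start (3,4)  tX=1.0000 tY=0.8545  stride 1/|dx|=2.0000 1/|dy|=1.1547
    cross y-line → (3,5), t=0.8545 (wall)
  → r_4 = 0.8545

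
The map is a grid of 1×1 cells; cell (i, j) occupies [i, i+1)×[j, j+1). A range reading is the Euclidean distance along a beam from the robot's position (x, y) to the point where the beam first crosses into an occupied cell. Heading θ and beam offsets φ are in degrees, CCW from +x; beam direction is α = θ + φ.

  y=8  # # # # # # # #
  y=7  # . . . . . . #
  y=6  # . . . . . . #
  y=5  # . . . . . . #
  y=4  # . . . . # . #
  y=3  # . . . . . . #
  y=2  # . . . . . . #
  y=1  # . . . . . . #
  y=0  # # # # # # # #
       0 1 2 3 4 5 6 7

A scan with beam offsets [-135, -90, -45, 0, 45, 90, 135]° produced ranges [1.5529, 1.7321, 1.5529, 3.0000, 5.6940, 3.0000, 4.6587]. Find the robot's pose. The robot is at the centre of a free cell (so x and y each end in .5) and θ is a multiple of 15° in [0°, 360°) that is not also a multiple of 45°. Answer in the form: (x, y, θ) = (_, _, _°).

Candidates: 41 free-cell centres × 16 headings = 656 poses. Raycast each; keep the one whose scan matches to 4 dp.
  (3.5, 1.5, 15°): beam 1 = 0.5774 ≠ 1.5529 ✗
  (5.5, 7.5, 60°): beam 1 = 5.7956 ≠ 1.5529 ✗
  (1.5, 1.5, 345°): beam 1 = 0.5774 ≠ 1.5529 ✗
  (6.5, 5.5, 195°): beam 1 = 1.0000 ≠ 1.5529 ✗
  (1.5, 5.5, 210°): beam 1 = 2.5882 ≠ 1.5529 ✗
  …
  (2.5, 6.5, 240°): r_1=1.5529, r_2=1.7321, r_3=1.5529, r_4=3.0000, r_5=5.6940, r_6=3.0000, r_7=4.6587 — all match ✓
No second candidate reproduces the full scan.

(x, y, θ) = (2.5, 6.5, 240°)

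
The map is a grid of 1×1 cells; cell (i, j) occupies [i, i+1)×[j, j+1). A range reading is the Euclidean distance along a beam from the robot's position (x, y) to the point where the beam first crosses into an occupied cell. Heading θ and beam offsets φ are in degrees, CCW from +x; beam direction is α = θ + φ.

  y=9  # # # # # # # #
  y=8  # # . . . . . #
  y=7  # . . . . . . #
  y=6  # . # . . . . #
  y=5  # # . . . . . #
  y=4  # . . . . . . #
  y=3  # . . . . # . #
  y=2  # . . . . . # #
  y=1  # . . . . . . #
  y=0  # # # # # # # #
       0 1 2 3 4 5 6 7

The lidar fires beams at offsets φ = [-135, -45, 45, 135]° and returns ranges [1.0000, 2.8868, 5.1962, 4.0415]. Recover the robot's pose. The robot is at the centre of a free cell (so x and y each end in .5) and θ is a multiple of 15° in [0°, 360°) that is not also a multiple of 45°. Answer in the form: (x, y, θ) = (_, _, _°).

Candidates: 43 free-cell centres × 16 headings = 688 poses. Raycast each; keep the one whose scan matches to 4 dp.
  (4.5, 3.5, 150°): beam 1 = 0.5176 ≠ 1.0000 ✗
  (2.5, 2.5, 60°): beam 1 = 1.5529 ≠ 1.0000 ✗
  (6.5, 4.5, 15°): beam 2 = 0.5774 ≠ 2.8868 ✗
  …
  (3.5, 5.5, 255°): r_1=1.0000, r_2=2.8868, r_3=5.1962, r_4=4.0415 — all match ✓
No second candidate reproduces the full scan.

(x, y, θ) = (3.5, 5.5, 255°)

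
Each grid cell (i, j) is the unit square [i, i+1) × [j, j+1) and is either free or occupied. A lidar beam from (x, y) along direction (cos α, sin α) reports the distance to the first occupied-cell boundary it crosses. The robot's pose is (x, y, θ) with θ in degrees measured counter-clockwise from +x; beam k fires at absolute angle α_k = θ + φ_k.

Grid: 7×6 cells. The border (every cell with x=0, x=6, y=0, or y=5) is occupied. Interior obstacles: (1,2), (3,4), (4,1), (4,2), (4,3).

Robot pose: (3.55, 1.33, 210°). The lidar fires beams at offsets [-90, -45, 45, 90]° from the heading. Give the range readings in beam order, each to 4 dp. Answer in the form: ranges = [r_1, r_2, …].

beam 1: φ=-90°, α=120°
  direction (-0.5000, 0.8660); cell (3,1); t to first gridline: x 1.1000, y 0.7736 (then +2.0000 / +1.1547)
    (3,2) via y @ 0.7736
    (2,2) via x @ 1.1000
    (2,3) via y @ 1.9283
    (2,4) via y @ 3.0831
    (1,4) via x @ 3.1000
    (1,5) via y @ 4.2378  # hit
  → r_1 = 4.2378
beam 2: φ=-45°, α=165°
  direction (-0.9659, 0.2588); cell (3,1); t to first gridline: x 0.5694, y 2.5887 (then +1.0353 / +3.8637)
    (2,1) via x @ 0.5694
    (1,1) via x @ 1.6047
    (1,2) via y @ 2.5887  # hit
  → r_2 = 2.5887
beam 3: φ=45°, α=255°
  direction (-0.2588, -0.9659); cell (3,1); t to first gridline: x 2.1250, y 0.3416 (then +3.8637 / +1.0353)
    (3,0) via y @ 0.3416  # hit
  → r_3 = 0.3416
beam 4: φ=90°, α=300°
  direction (0.5000, -0.8660); cell (3,1); t to first gridline: x 0.9000, y 0.3811 (then +2.0000 / +1.1547)
    (3,0) via y @ 0.3811  # hit
  → r_4 = 0.3811

ranges = [4.2378, 2.5887, 0.3416, 0.3811]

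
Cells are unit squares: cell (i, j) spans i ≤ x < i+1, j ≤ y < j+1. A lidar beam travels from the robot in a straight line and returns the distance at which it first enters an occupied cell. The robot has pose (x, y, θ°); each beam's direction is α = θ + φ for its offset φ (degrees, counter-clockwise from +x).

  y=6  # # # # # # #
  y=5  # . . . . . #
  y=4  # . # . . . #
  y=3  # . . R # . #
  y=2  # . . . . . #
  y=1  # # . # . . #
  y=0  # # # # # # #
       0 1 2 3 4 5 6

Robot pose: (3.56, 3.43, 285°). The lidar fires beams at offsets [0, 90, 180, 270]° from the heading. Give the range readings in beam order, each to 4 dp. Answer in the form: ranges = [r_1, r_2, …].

beam 1: φ=0°, α=285°
  cosα=0.2588 sinα=-0.9659 | (3,3) | tMaxX 1.7000 tMaxY 0.4452 | tΔX 3.8637 tΔY 1.0353
    t=0.4452 [y] (3,2)
    t=1.4804 [y] (3,1) — stop
  → r_1 = 1.4804
beam 2: φ=90°, α=15°
  cosα=0.9659 sinα=0.2588 | (3,3) | tMaxX 0.4555 tMaxY 2.2023 | tΔX 1.0353 tΔY 3.8637
    t=0.4555 [x] (4,3) — stop
  → r_2 = 0.4555
beam 3: φ=180°, α=105°
  cosα=-0.2588 sinα=0.9659 | (3,3) | tMaxX 2.1637 tMaxY 0.5901 | tΔX 3.8637 tΔY 1.0353
    t=0.5901 [y] (3,4)
    t=1.6254 [y] (3,5)
    t=2.1637 [x] (2,5)
    t=2.6607 [y] (2,6) — stop
  → r_3 = 2.6607
beam 4: φ=270°, α=195°
  cosα=-0.9659 sinα=-0.2588 | (3,3) | tMaxX 0.5798 tMaxY 1.6614 | tΔX 1.0353 tΔY 3.8637
    t=0.5798 [x] (2,3)
    t=1.6150 [x] (1,3)
    t=1.6614 [y] (1,2)
    t=2.6503 [x] (0,2) — stop
  → r_4 = 2.6503

ranges = [1.4804, 0.4555, 2.6607, 2.6503]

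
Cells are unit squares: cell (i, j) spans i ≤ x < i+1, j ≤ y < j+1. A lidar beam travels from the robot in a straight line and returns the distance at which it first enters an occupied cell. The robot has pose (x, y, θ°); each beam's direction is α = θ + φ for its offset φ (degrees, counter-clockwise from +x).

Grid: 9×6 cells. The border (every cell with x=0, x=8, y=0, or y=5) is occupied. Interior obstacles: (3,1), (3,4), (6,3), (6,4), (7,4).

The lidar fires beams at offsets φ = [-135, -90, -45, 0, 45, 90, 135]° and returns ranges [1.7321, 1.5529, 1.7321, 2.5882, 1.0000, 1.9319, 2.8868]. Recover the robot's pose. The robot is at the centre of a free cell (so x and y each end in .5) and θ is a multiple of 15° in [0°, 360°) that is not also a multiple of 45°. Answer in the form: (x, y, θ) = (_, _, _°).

Enumerate (i+0.5, j+0.5, θ) over the 23 free cells and 16 admissible headings. For each, cast all 7 beams and compare to the given ranges.
  (4.5, 2.5, 165°): beam 2 = 2.5882 ≠ 1.5529 ✗
  (4.5, 2.5, 105°): beam 1 = 3.0000 ≠ 1.7321 ✗
  (3.5, 2.5, 15°): beam 1 = 0.5774 ≠ 1.7321 ✗
  (3.5, 3.5, 60°): beam 1 = 1.5529 ≠ 1.7321 ✗
  (4.5, 4.5, 285°): beam 1 = 0.5774 ≠ 1.7321 ✗
  …
  (5.5, 2.5, 345°): r_1=1.7321, r_2=1.5529, r_3=1.7321, r_4=2.5882, r_5=1.0000, r_6=1.9319, r_7=2.8868 — all match ✓
Unique over the lattice → pose = (5.5, 2.5, 345°).

(x, y, θ) = (5.5, 2.5, 345°)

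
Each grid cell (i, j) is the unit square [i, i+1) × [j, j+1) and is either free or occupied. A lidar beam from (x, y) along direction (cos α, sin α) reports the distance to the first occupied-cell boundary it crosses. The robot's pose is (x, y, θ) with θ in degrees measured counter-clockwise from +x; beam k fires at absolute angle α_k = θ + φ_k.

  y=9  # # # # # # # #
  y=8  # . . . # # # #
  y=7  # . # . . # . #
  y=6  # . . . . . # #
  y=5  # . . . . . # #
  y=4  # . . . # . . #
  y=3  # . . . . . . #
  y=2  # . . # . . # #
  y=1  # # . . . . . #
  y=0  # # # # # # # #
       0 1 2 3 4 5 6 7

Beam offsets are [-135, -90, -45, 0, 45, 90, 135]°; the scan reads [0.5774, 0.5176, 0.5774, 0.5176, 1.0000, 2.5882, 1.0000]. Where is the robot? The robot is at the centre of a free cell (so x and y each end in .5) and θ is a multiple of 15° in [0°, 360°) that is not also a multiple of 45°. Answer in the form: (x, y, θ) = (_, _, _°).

(x, y, θ) = (3.5, 8.5, 105°)

Enumerate (i+0.5, j+0.5, θ) over the 37 free cells and 16 admissible headings. For each, cast all 7 beams and compare to the given ranges.
  (5.5, 3.5, 30°): beam 1 = 2.5882 ≠ 0.5774 ✗
  (1.5, 7.5, 345°): beam 2 = 1.9319 ≠ 0.5176 ✗
  (4.5, 5.5, 285°): beam 1 = 4.0415 ≠ 0.5774 ✗
  (4.5, 1.5, 285°): beam 1 = 1.0000 ≠ 0.5774 ✗
  …
  (3.5, 8.5, 105°): r_1=0.5774, r_2=0.5176, r_3=0.5774, r_4=0.5176, r_5=1.0000, r_6=2.5882, r_7=1.0000 — all match ✓
Only this pose fits every beam.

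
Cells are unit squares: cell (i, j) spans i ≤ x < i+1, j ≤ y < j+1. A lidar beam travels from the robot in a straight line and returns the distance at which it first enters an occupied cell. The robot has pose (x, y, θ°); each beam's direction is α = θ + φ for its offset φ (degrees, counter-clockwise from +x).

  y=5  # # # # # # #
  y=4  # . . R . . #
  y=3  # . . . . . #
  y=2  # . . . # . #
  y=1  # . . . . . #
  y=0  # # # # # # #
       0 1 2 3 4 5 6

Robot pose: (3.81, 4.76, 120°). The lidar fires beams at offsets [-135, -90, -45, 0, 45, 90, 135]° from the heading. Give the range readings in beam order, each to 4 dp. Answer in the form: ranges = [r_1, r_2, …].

ranges = [2.2673, 0.4800, 0.2485, 0.2771, 0.9273, 3.2447, 3.8926]

beam 1: φ=-135°, α=345°
  d=(0.9659,-0.2588)  start (3,4)  tX=0.1967 tY=2.9364  stride 1/|dx|=1.0353 1/|dy|=3.8637
    cross x-line → (4,4), t=0.1967
    cross x-line → (5,4), t=1.2320
    cross x-line → (6,4), t=2.2673 (wall)
  → r_1 = 2.2673
beam 2: φ=-90°, α=30°
  d=(0.8660,0.5000)  start (3,4)  tX=0.2194 tY=0.4800  stride 1/|dx|=1.1547 1/|dy|=2.0000
    cross x-line → (4,4), t=0.2194
    cross y-line → (4,5), t=0.4800 (wall)
  → r_2 = 0.4800
beam 3: φ=-45°, α=75°
  d=(0.2588,0.9659)  start (3,4)  tX=0.7341 tY=0.2485  stride 1/|dx|=3.8637 1/|dy|=1.0353
    cross y-line → (3,5), t=0.2485 (wall)
  → r_3 = 0.2485
beam 4: φ=0°, α=120°
  d=(-0.5000,0.8660)  start (3,4)  tX=1.6200 tY=0.2771  stride 1/|dx|=2.0000 1/|dy|=1.1547
    cross y-line → (3,5), t=0.2771 (wall)
  → r_4 = 0.2771
beam 5: φ=45°, α=165°
  d=(-0.9659,0.2588)  start (3,4)  tX=0.8386 tY=0.9273  stride 1/|dx|=1.0353 1/|dy|=3.8637
    cross x-line → (2,4), t=0.8386
    cross y-line → (2,5), t=0.9273 (wall)
  → r_5 = 0.9273
beam 6: φ=90°, α=210°
  d=(-0.8660,-0.5000)  start (3,4)  tX=0.9353 tY=1.5200  stride 1/|dx|=1.1547 1/|dy|=2.0000
    cross x-line → (2,4), t=0.9353
    cross y-line → (2,3), t=1.5200
    cross x-line → (1,3), t=2.0900
    cross x-line → (0,3), t=3.2447 (wall)
  → r_6 = 3.2447
beam 7: φ=135°, α=255°
  d=(-0.2588,-0.9659)  start (3,4)  tX=3.1296 tY=0.7868  stride 1/|dx|=3.8637 1/|dy|=1.0353
    cross y-line → (3,3), t=0.7868
    cross y-line → (3,2), t=1.8221
    cross y-line → (3,1), t=2.8574
    cross x-line → (2,1), t=3.1296
    cross y-line → (2,0), t=3.8926 (wall)
  → r_7 = 3.8926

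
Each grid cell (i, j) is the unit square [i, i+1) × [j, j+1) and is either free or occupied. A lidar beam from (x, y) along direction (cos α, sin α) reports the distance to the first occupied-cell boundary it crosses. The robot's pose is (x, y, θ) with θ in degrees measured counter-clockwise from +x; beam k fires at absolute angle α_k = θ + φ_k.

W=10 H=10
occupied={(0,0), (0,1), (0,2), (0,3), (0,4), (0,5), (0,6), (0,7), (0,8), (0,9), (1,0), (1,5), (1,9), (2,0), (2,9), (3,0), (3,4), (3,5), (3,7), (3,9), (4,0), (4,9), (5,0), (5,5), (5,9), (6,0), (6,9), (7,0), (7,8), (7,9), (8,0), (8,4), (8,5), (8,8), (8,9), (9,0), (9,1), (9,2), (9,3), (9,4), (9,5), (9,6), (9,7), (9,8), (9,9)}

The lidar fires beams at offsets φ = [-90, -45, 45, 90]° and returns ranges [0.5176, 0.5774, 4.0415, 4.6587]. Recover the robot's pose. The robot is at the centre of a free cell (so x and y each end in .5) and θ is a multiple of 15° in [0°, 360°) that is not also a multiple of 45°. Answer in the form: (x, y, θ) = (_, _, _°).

The pose lattice has 55·16 = 880 candidates. Test each by forward raycasting.
  (2.5, 8.5, 345°): beam 1 = 2.5882 ≠ 0.5176 ✗
  (2.5, 5.5, 195°): beam 1 = 3.6235 ≠ 0.5176 ✗
  (3.5, 3.5, 60°): beam 1 = 5.0000 ≠ 0.5176 ✗
  (7.5, 7.5, 15°): beam 1 = 1.9319 ≠ 0.5176 ✗
  …
  (4.5, 4.5, 255°): r_1=0.5176, r_2=0.5774, r_3=4.0415, r_4=4.6587 — all match ✓
Unique over the lattice → pose = (4.5, 4.5, 255°).

(x, y, θ) = (4.5, 4.5, 255°)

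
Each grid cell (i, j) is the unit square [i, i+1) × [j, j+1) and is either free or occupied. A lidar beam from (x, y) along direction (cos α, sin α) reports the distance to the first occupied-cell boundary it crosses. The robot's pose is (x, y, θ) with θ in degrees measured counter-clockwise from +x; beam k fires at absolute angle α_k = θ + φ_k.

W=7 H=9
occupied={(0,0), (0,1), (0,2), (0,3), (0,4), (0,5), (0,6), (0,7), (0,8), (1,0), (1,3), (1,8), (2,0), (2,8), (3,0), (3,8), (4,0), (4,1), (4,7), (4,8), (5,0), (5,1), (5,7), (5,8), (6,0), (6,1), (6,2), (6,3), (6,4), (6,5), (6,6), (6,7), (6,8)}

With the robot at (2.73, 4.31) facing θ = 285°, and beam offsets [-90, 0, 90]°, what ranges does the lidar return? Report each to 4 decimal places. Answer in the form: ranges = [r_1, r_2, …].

ranges = [1.1977, 3.4268, 3.3854]

beam 1: φ=-90°, α=195°
  cosα=-0.9659 sinα=-0.2588 | (2,4) | tMaxX 0.7558 tMaxY 1.1977 | tΔX 1.0353 tΔY 3.8637
    t=0.7558 [x] (1,4)
    t=1.1977 [y] (1,3) — stop
  → r_1 = 1.1977
beam 2: φ=0°, α=285°
  cosα=0.2588 sinα=-0.9659 | (2,4) | tMaxX 1.0432 tMaxY 0.3209 | tΔX 3.8637 tΔY 1.0353
    t=0.3209 [y] (2,3)
    t=1.0432 [x] (3,3)
    t=1.3562 [y] (3,2)
    t=2.3915 [y] (3,1)
    t=3.4268 [y] (3,0) — stop
  → r_2 = 3.4268
beam 3: φ=90°, α=15°
  cosα=0.9659 sinα=0.2588 | (2,4) | tMaxX 0.2795 tMaxY 2.6660 | tΔX 1.0353 tΔY 3.8637
    t=0.2795 [x] (3,4)
    t=1.3148 [x] (4,4)
    t=2.3501 [x] (5,4)
    t=2.6660 [y] (5,5)
    t=3.3854 [x] (6,5) — stop
  → r_3 = 3.3854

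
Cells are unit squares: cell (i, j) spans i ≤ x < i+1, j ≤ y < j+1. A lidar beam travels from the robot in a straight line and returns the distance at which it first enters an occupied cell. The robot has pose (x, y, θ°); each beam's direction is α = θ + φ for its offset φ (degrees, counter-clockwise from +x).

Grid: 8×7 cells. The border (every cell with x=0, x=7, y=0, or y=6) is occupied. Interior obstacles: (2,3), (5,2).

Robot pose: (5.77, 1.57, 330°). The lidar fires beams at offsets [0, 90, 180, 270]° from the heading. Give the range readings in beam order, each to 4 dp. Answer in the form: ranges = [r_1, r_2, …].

ranges = [1.1400, 2.4600, 0.8600, 0.6582]

beam 1: φ=0°, α=330°
  d=(0.8660,-0.5000)  start (5,1)  tX=0.2656 tY=1.1400  stride 1/|dx|=1.1547 1/|dy|=2.0000
    cross x-line → (6,1), t=0.2656
    cross y-line → (6,0), t=1.1400 (wall)
  → r_1 = 1.1400
beam 2: φ=90°, α=60°
  d=(0.5000,0.8660)  start (5,1)  tX=0.4600 tY=0.4965  stride 1/|dx|=2.0000 1/|dy|=1.1547
    cross x-line → (6,1), t=0.4600
    cross y-line → (6,2), t=0.4965
    cross y-line → (6,3), t=1.6512
    cross x-line → (7,3), t=2.4600 (wall)
  → r_2 = 2.4600
beam 3: φ=180°, α=150°
  d=(-0.8660,0.5000)  start (5,1)  tX=0.8891 tY=0.8600  stride 1/|dx|=1.1547 1/|dy|=2.0000
    cross y-line → (5,2), t=0.8600 (wall)
  → r_3 = 0.8600
beam 4: φ=270°, α=240°
  d=(-0.5000,-0.8660)  start (5,1)  tX=1.5400 tY=0.6582  stride 1/|dx|=2.0000 1/|dy|=1.1547
    cross y-line → (5,0), t=0.6582 (wall)
  → r_4 = 0.6582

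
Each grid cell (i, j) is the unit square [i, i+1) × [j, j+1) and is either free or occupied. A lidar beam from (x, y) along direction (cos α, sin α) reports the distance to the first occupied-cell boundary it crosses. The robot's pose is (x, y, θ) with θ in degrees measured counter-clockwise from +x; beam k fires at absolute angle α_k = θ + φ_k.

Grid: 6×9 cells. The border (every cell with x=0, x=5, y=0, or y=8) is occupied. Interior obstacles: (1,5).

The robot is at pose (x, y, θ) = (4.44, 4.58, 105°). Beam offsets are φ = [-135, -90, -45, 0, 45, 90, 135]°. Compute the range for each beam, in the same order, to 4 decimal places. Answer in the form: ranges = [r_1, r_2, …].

ranges = [0.6466, 0.5798, 1.1200, 3.5406, 2.8175, 3.5614, 4.1338]

beam 1: φ=-135°, α=330°
  cosα=0.8660 sinα=-0.5000 | (4,4) | tMaxX 0.6466 tMaxY 1.1600 | tΔX 1.1547 tΔY 2.0000
    t=0.6466 [x] (5,4) — stop
  → r_1 = 0.6466
beam 2: φ=-90°, α=15°
  cosα=0.9659 sinα=0.2588 | (4,4) | tMaxX 0.5798 tMaxY 1.6228 | tΔX 1.0353 tΔY 3.8637
    t=0.5798 [x] (5,4) — stop
  → r_2 = 0.5798
beam 3: φ=-45°, α=60°
  cosα=0.5000 sinα=0.8660 | (4,4) | tMaxX 1.1200 tMaxY 0.4850 | tΔX 2.0000 tΔY 1.1547
    t=0.4850 [y] (4,5)
    t=1.1200 [x] (5,5) — stop
  → r_3 = 1.1200
beam 4: φ=0°, α=105°
  cosα=-0.2588 sinα=0.9659 | (4,4) | tMaxX 1.7000 tMaxY 0.4348 | tΔX 3.8637 tΔY 1.0353
    t=0.4348 [y] (4,5)
    t=1.4701 [y] (4,6)
    t=1.7000 [x] (3,6)
    t=2.5054 [y] (3,7)
    t=3.5406 [y] (3,8) — stop
  → r_4 = 3.5406
beam 5: φ=45°, α=150°
  cosα=-0.8660 sinα=0.5000 | (4,4) | tMaxX 0.5081 tMaxY 0.8400 | tΔX 1.1547 tΔY 2.0000
    t=0.5081 [x] (3,4)
    t=0.8400 [y] (3,5)
    t=1.6628 [x] (2,5)
    t=2.8175 [x] (1,5) — stop
  → r_5 = 2.8175
beam 6: φ=90°, α=195°
  cosα=-0.9659 sinα=-0.2588 | (4,4) | tMaxX 0.4555 tMaxY 2.2409 | tΔX 1.0353 tΔY 3.8637
    t=0.4555 [x] (3,4)
    t=1.4908 [x] (2,4)
    t=2.2409 [y] (2,3)
    t=2.5261 [x] (1,3)
    t=3.5614 [x] (0,3) — stop
  → r_6 = 3.5614
beam 7: φ=135°, α=240°
  cosα=-0.5000 sinα=-0.8660 | (4,4) | tMaxX 0.8800 tMaxY 0.6697 | tΔX 2.0000 tΔY 1.1547
    t=0.6697 [y] (4,3)
    t=0.8800 [x] (3,3)
    t=1.8244 [y] (3,2)
    t=2.8800 [x] (2,2)
    t=2.9791 [y] (2,1)
    t=4.1338 [y] (2,0) — stop
  → r_7 = 4.1338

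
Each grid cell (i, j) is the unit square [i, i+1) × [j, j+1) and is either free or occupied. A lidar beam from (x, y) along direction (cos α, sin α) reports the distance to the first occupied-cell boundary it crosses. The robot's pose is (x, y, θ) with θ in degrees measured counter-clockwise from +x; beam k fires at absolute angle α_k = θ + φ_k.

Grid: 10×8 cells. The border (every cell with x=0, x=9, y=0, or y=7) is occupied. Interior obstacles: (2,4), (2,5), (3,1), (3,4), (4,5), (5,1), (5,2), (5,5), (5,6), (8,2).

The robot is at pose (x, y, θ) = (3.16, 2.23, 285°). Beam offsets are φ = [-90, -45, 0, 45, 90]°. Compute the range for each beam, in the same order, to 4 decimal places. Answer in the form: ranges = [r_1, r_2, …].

beam 1: φ=-90°, α=195°
  direction (-0.9659, -0.2588); cell (3,2); t to first gridline: x 0.1656, y 0.8887 (then +1.0353 / +3.8637)
    (2,2) via x @ 0.1656
    (2,1) via y @ 0.8887
    (1,1) via x @ 1.2009
    (0,1) via x @ 2.2362  # hit
  → r_1 = 2.2362
beam 2: φ=-45°, α=240°
  direction (-0.5000, -0.8660); cell (3,2); t to first gridline: x 0.3200, y 0.2656 (then +2.0000 / +1.1547)
    (3,1) via y @ 0.2656  # hit
  → r_2 = 0.2656
beam 3: φ=0°, α=285°
  direction (0.2588, -0.9659); cell (3,2); t to first gridline: x 3.2455, y 0.2381 (then +3.8637 / +1.0353)
    (3,1) via y @ 0.2381  # hit
  → r_3 = 0.2381
beam 4: φ=45°, α=330°
  direction (0.8660, -0.5000); cell (3,2); t to first gridline: x 0.9699, y 0.4600 (then +1.1547 / +2.0000)
    (3,1) via y @ 0.4600  # hit
  → r_4 = 0.4600
beam 5: φ=90°, α=15°
  direction (0.9659, 0.2588); cell (3,2); t to first gridline: x 0.8696, y 2.9751 (then +1.0353 / +3.8637)
    (4,2) via x @ 0.8696
    (5,2) via x @ 1.9049  # hit
  → r_5 = 1.9049

ranges = [2.2362, 0.2656, 0.2381, 0.4600, 1.9049]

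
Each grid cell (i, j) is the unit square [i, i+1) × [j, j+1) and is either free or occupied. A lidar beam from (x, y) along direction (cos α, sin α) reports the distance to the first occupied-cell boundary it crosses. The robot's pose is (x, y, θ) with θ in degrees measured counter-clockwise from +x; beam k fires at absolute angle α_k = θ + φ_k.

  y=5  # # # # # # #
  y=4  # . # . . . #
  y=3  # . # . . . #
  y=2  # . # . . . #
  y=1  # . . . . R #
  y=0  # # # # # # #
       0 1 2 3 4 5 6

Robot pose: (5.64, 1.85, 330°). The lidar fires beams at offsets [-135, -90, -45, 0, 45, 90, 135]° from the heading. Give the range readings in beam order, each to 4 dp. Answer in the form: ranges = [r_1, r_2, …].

beam 1: φ=-135°, α=195°
  d=(-0.9659,-0.2588)  start (5,1)  tX=0.6626 tY=3.2841  stride 1/|dx|=1.0353 1/|dy|=3.8637
    cross x-line → (4,1), t=0.6626
    cross x-line → (3,1), t=1.6979
    cross x-line → (2,1), t=2.7331
    cross y-line → (2,0), t=3.2841 (wall)
  → r_1 = 3.2841
beam 2: φ=-90°, α=240°
  d=(-0.5000,-0.8660)  start (5,1)  tX=1.2800 tY=0.9815  stride 1/|dx|=2.0000 1/|dy|=1.1547
    cross y-line → (5,0), t=0.9815 (wall)
  → r_2 = 0.9815
beam 3: φ=-45°, α=285°
  d=(0.2588,-0.9659)  start (5,1)  tX=1.3909 tY=0.8800  stride 1/|dx|=3.8637 1/|dy|=1.0353
    cross y-line → (5,0), t=0.8800 (wall)
  → r_3 = 0.8800
beam 4: φ=0°, α=330°
  d=(0.8660,-0.5000)  start (5,1)  tX=0.4157 tY=1.7000  stride 1/|dx|=1.1547 1/|dy|=2.0000
    cross x-line → (6,1), t=0.4157 (wall)
  → r_4 = 0.4157
beam 5: φ=45°, α=15°
  d=(0.9659,0.2588)  start (5,1)  tX=0.3727 tY=0.5796  stride 1/|dx|=1.0353 1/|dy|=3.8637
    cross x-line → (6,1), t=0.3727 (wall)
  → r_5 = 0.3727
beam 6: φ=90°, α=60°
  d=(0.5000,0.8660)  start (5,1)  tX=0.7200 tY=0.1732  stride 1/|dx|=2.0000 1/|dy|=1.1547
    cross y-line → (5,2), t=0.1732
    cross x-line → (6,2), t=0.7200 (wall)
  → r_6 = 0.7200
beam 7: φ=135°, α=105°
  d=(-0.2588,0.9659)  start (5,1)  tX=2.4728 tY=0.1553  stride 1/|dx|=3.8637 1/|dy|=1.0353
    cross y-line → (5,2), t=0.1553
    cross y-line → (5,3), t=1.1906
    cross y-line → (5,4), t=2.2258
    cross x-line → (4,4), t=2.4728
    cross y-line → (4,5), t=3.2611 (wall)
  → r_7 = 3.2611

ranges = [3.2841, 0.9815, 0.8800, 0.4157, 0.3727, 0.7200, 3.2611]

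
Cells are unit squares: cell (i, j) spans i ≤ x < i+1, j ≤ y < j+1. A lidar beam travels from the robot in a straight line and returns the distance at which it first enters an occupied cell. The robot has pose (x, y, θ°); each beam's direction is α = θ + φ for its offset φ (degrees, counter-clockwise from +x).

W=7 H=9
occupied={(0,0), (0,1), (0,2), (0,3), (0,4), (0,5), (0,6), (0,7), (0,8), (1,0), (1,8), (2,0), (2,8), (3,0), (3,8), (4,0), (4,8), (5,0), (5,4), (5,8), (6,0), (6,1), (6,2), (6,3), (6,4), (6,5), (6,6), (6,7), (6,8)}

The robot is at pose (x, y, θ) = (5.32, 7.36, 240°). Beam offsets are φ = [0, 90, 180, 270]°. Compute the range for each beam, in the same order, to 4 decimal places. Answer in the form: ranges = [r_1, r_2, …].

ranges = [7.3439, 0.7852, 0.7390, 1.2800]

beam 1: φ=0°, α=240°
  cosα=-0.5000 sinα=-0.8660 | (5,7) | tMaxX 0.6400 tMaxY 0.4157 | tΔX 2.0000 tΔY 1.1547
    t=0.4157 [y] (5,6)
    t=0.6400 [x] (4,6)
    t=1.5704 [y] (4,5)
    t=2.6400 [x] (3,5)
    t=2.7251 [y] (3,4)
    t=3.8798 [y] (3,3)
    t=4.6400 [x] (2,3)
    t=5.0345 [y] (2,2)
    t=6.1892 [y] (2,1)
    t=6.6400 [x] (1,1)
    t=7.3439 [y] (1,0) — stop
  → r_1 = 7.3439
beam 2: φ=90°, α=330°
  cosα=0.8660 sinα=-0.5000 | (5,7) | tMaxX 0.7852 tMaxY 0.7200 | tΔX 1.1547 tΔY 2.0000
    t=0.7200 [y] (5,6)
    t=0.7852 [x] (6,6) — stop
  → r_2 = 0.7852
beam 3: φ=180°, α=60°
  cosα=0.5000 sinα=0.8660 | (5,7) | tMaxX 1.3600 tMaxY 0.7390 | tΔX 2.0000 tΔY 1.1547
    t=0.7390 [y] (5,8) — stop
  → r_3 = 0.7390
beam 4: φ=270°, α=150°
  cosα=-0.8660 sinα=0.5000 | (5,7) | tMaxX 0.3695 tMaxY 1.2800 | tΔX 1.1547 tΔY 2.0000
    t=0.3695 [x] (4,7)
    t=1.2800 [y] (4,8) — stop
  → r_4 = 1.2800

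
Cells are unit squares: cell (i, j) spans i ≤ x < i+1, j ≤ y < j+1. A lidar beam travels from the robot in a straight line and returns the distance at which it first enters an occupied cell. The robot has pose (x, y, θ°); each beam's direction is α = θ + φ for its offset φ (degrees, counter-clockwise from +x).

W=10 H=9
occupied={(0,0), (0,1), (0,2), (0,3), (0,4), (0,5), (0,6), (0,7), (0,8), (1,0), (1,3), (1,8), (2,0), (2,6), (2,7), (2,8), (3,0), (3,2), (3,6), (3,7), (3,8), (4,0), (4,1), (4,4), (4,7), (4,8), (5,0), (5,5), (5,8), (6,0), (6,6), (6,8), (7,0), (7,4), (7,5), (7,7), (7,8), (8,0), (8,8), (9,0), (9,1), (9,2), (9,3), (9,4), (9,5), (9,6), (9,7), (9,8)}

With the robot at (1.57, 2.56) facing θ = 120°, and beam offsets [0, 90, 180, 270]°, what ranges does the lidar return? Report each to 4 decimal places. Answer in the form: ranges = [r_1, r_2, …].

beam 1: φ=0°, α=120°
  d=(-0.5000,0.8660)  start (1,2)  tX=1.1400 tY=0.5081  stride 1/|dx|=2.0000 1/|dy|=1.1547
    cross y-line → (1,3), t=0.5081 (wall)
  → r_1 = 0.5081
beam 2: φ=90°, α=210°
  d=(-0.8660,-0.5000)  start (1,2)  tX=0.6582 tY=1.1200  stride 1/|dx|=1.1547 1/|dy|=2.0000
    cross x-line → (0,2), t=0.6582 (wall)
  → r_2 = 0.6582
beam 3: φ=180°, α=300°
  d=(0.5000,-0.8660)  start (1,2)  tX=0.8600 tY=0.6466  stride 1/|dx|=2.0000 1/|dy|=1.1547
    cross y-line → (1,1), t=0.6466
    cross x-line → (2,1), t=0.8600
    cross y-line → (2,0), t=1.8013 (wall)
  → r_3 = 1.8013
beam 4: φ=270°, α=30°
  d=(0.8660,0.5000)  start (1,2)  tX=0.4965 tY=0.8800  stride 1/|dx|=1.1547 1/|dy|=2.0000
    cross x-line → (2,2), t=0.4965
    cross y-line → (2,3), t=0.8800
    cross x-line → (3,3), t=1.6512
    cross x-line → (4,3), t=2.8059
    cross y-line → (4,4), t=2.8800 (wall)
  → r_4 = 2.8800

ranges = [0.5081, 0.6582, 1.8013, 2.8800]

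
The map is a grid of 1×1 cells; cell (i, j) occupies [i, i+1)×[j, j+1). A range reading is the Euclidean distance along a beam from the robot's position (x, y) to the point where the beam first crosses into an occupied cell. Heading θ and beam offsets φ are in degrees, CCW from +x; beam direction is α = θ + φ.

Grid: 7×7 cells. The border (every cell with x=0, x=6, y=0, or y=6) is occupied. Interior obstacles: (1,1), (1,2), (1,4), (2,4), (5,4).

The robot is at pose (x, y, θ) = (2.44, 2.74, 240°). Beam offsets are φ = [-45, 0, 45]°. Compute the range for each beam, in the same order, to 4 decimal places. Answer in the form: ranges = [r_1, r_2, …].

beam 1: φ=-45°, α=195°
  cosα=-0.9659 sinα=-0.2588 | (2,2) | tMaxX 0.4555 tMaxY 2.8591 | tΔX 1.0353 tΔY 3.8637
    t=0.4555 [x] (1,2) — stop
  → r_1 = 0.4555
beam 2: φ=0°, α=240°
  cosα=-0.5000 sinα=-0.8660 | (2,2) | tMaxX 0.8800 tMaxY 0.8545 | tΔX 2.0000 tΔY 1.1547
    t=0.8545 [y] (2,1)
    t=0.8800 [x] (1,1) — stop
  → r_2 = 0.8800
beam 3: φ=45°, α=285°
  cosα=0.2588 sinα=-0.9659 | (2,2) | tMaxX 2.1637 tMaxY 0.7661 | tΔX 3.8637 tΔY 1.0353
    t=0.7661 [y] (2,1)
    t=1.8014 [y] (2,0) — stop
  → r_3 = 1.8014

ranges = [0.4555, 0.8800, 1.8014]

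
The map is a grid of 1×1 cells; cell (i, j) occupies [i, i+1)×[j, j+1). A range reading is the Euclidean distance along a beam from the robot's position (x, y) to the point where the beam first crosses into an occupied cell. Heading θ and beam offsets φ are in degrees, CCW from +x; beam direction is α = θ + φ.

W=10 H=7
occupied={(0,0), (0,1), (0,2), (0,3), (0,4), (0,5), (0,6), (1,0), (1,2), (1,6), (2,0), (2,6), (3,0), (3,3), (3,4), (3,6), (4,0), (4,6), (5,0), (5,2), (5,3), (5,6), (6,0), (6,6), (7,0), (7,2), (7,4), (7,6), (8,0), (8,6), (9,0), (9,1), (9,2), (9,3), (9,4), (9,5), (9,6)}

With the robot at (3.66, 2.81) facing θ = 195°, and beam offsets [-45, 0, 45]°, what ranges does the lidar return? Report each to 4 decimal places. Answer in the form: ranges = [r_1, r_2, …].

ranges = [0.3800, 1.7186, 2.0900]

beam 1: φ=-45°, α=150°
  dir = (cos 150°, sin 150°) = (-0.8660, 0.5000); from cell (3,2)
  next x-line at t=0.7621, next y-line at t=0.3800; Δt_x=1.1547, Δt_y=2.0000
    y: enter (3,3) at t=0.3800 ← occupied
  → r_1 = 0.3800
beam 2: φ=0°, α=195°
  dir = (cos 195°, sin 195°) = (-0.9659, -0.2588); from cell (3,2)
  next x-line at t=0.6833, next y-line at t=3.1296; Δt_x=1.0353, Δt_y=3.8637
    x: enter (2,2) at t=0.6833
    x: enter (1,2) at t=1.7186 ← occupied
  → r_2 = 1.7186
beam 3: φ=45°, α=240°
  dir = (cos 240°, sin 240°) = (-0.5000, -0.8660); from cell (3,2)
  next x-line at t=1.3200, next y-line at t=0.9353; Δt_x=2.0000, Δt_y=1.1547
    y: enter (3,1) at t=0.9353
    x: enter (2,1) at t=1.3200
    y: enter (2,0) at t=2.0900 ← occupied
  → r_3 = 2.0900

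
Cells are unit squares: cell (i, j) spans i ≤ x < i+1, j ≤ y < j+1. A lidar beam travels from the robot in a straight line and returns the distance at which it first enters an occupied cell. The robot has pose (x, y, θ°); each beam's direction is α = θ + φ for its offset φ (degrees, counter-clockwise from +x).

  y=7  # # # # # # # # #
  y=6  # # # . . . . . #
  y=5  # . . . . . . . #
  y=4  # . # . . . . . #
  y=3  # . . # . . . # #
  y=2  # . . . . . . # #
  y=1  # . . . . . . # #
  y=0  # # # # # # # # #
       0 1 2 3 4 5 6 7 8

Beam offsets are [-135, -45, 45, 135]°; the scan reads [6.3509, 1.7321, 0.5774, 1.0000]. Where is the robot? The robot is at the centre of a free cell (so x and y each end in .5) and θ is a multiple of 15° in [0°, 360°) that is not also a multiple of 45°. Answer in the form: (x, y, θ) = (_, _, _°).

Candidates: 35 free-cell centres × 16 headings = 560 poses. Raycast each; keep the one whose scan matches to 4 dp.
  (5.5, 6.5, 195°): beam 1 = 0.5774 ≠ 6.3509 ✗
  (7.5, 5.5, 345°): beam 1 = 4.0415 ≠ 6.3509 ✗
  (3.5, 4.5, 165°): beam 1 = 5.0000 ≠ 6.3509 ✗
  (3.5, 5.5, 150°): beam 1 = 4.6587 ≠ 6.3509 ✗
  …
  (6.5, 6.5, 15°): r_1=6.3509, r_2=1.7321, r_3=0.5774, r_4=1.0000 — all match ✓
Only this pose fits every beam.

(x, y, θ) = (6.5, 6.5, 15°)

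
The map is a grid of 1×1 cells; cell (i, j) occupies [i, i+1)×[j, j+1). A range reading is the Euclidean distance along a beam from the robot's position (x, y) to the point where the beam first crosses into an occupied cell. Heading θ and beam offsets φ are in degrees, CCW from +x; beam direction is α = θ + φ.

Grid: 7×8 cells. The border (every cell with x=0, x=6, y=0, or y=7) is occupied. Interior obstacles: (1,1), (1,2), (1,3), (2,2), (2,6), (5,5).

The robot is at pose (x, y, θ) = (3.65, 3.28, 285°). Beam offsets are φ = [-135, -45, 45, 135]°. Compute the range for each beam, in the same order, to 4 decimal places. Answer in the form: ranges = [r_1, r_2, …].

ranges = [3.0600, 1.3000, 2.7135, 2.7000]

beam 1: φ=-135°, α=150°
  direction (-0.8660, 0.5000); cell (3,3); t to first gridline: x 0.7506, y 1.4400 (then +1.1547 / +2.0000)
    (2,3) via x @ 0.7506
    (2,4) via y @ 1.4400
    (1,4) via x @ 1.9053
    (0,4) via x @ 3.0600  # hit
  → r_1 = 3.0600
beam 2: φ=-45°, α=240°
  direction (-0.5000, -0.8660); cell (3,3); t to first gridline: x 1.3000, y 0.3233 (then +2.0000 / +1.1547)
    (3,2) via y @ 0.3233
    (2,2) via x @ 1.3000  # hit
  → r_2 = 1.3000
beam 3: φ=45°, α=330°
  direction (0.8660, -0.5000); cell (3,3); t to first gridline: x 0.4041, y 0.5600 (then +1.1547 / +2.0000)
    (4,3) via x @ 0.4041
    (4,2) via y @ 0.5600
    (5,2) via x @ 1.5588
    (5,1) via y @ 2.5600
    (6,1) via x @ 2.7135  # hit
  → r_3 = 2.7135
beam 4: φ=135°, α=60°
  direction (0.5000, 0.8660); cell (3,3); t to first gridline: x 0.7000, y 0.8314 (then +2.0000 / +1.1547)
    (4,3) via x @ 0.7000
    (4,4) via y @ 0.8314
    (4,5) via y @ 1.9861
    (5,5) via x @ 2.7000  # hit
  → r_4 = 2.7000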